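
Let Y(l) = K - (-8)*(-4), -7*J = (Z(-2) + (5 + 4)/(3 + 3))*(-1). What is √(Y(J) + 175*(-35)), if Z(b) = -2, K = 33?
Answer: 2*I*√1531 ≈ 78.256*I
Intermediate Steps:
J = -1/14 (J = -(-2 + (5 + 4)/(3 + 3))*(-1)/7 = -(-2 + 9/6)*(-1)/7 = -(-2 + 9*(⅙))*(-1)/7 = -(-2 + 3/2)*(-1)/7 = -(-1)*(-1)/14 = -⅐*½ = -1/14 ≈ -0.071429)
Y(l) = 1 (Y(l) = 33 - (-8)*(-4) = 33 - 1*32 = 33 - 32 = 1)
√(Y(J) + 175*(-35)) = √(1 + 175*(-35)) = √(1 - 6125) = √(-6124) = 2*I*√1531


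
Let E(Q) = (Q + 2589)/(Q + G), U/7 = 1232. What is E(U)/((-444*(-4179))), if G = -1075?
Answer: 11213/14006988324 ≈ 8.0053e-7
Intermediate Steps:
U = 8624 (U = 7*1232 = 8624)
E(Q) = (2589 + Q)/(-1075 + Q) (E(Q) = (Q + 2589)/(Q - 1075) = (2589 + Q)/(-1075 + Q))
E(U)/((-444*(-4179))) = ((2589 + 8624)/(-1075 + 8624))/((-444*(-4179))) = (11213/7549)/1855476 = ((1/7549)*11213)*(1/1855476) = (11213/7549)*(1/1855476) = 11213/14006988324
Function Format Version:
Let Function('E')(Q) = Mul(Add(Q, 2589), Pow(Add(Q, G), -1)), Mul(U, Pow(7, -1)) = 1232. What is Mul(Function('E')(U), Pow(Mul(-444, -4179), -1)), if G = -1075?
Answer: Rational(11213, 14006988324) ≈ 8.0053e-7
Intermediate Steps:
U = 8624 (U = Mul(7, 1232) = 8624)
Function('E')(Q) = Mul(Pow(Add(-1075, Q), -1), Add(2589, Q)) (Function('E')(Q) = Mul(Add(Q, 2589), Pow(Add(Q, -1075), -1)) = Mul(Add(2589, Q), Pow(Add(-1075, Q), -1)) = Mul(Pow(Add(-1075, Q), -1), Add(2589, Q)))
Mul(Function('E')(U), Pow(Mul(-444, -4179), -1)) = Mul(Mul(Pow(Add(-1075, 8624), -1), Add(2589, 8624)), Pow(Mul(-444, -4179), -1)) = Mul(Mul(Pow(7549, -1), 11213), Pow(1855476, -1)) = Mul(Mul(Rational(1, 7549), 11213), Rational(1, 1855476)) = Mul(Rational(11213, 7549), Rational(1, 1855476)) = Rational(11213, 14006988324)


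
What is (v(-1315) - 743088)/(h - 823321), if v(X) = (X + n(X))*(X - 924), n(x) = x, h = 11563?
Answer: -2572741/405879 ≈ -6.3387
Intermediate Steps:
v(X) = 2*X*(-924 + X) (v(X) = (X + X)*(X - 924) = (2*X)*(-924 + X) = 2*X*(-924 + X))
(v(-1315) - 743088)/(h - 823321) = (2*(-1315)*(-924 - 1315) - 743088)/(11563 - 823321) = (2*(-1315)*(-2239) - 743088)/(-811758) = (5888570 - 743088)*(-1/811758) = 5145482*(-1/811758) = -2572741/405879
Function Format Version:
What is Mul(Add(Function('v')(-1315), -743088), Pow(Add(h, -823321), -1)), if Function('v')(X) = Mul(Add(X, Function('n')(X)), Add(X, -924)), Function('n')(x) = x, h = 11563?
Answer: Rational(-2572741, 405879) ≈ -6.3387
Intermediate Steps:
Function('v')(X) = Mul(2, X, Add(-924, X)) (Function('v')(X) = Mul(Add(X, X), Add(X, -924)) = Mul(Mul(2, X), Add(-924, X)) = Mul(2, X, Add(-924, X)))
Mul(Add(Function('v')(-1315), -743088), Pow(Add(h, -823321), -1)) = Mul(Add(Mul(2, -1315, Add(-924, -1315)), -743088), Pow(Add(11563, -823321), -1)) = Mul(Add(Mul(2, -1315, -2239), -743088), Pow(-811758, -1)) = Mul(Add(5888570, -743088), Rational(-1, 811758)) = Mul(5145482, Rational(-1, 811758)) = Rational(-2572741, 405879)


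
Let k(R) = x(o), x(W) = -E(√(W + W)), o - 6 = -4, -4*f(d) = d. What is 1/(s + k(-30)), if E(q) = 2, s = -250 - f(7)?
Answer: -4/1001 ≈ -0.0039960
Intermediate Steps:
f(d) = -d/4
o = 2 (o = 6 - 4 = 2)
s = -993/4 (s = -250 - (-1)*7/4 = -250 - 1*(-7/4) = -250 + 7/4 = -993/4 ≈ -248.25)
x(W) = -2 (x(W) = -1*2 = -2)
k(R) = -2
1/(s + k(-30)) = 1/(-993/4 - 2) = 1/(-1001/4) = -4/1001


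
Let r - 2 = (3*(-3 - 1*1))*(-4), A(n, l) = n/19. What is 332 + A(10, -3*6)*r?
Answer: 6808/19 ≈ 358.32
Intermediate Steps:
A(n, l) = n/19 (A(n, l) = n*(1/19) = n/19)
r = 50 (r = 2 + (3*(-3 - 1*1))*(-4) = 2 + (3*(-3 - 1))*(-4) = 2 + (3*(-4))*(-4) = 2 - 12*(-4) = 2 + 48 = 50)
332 + A(10, -3*6)*r = 332 + ((1/19)*10)*50 = 332 + (10/19)*50 = 332 + 500/19 = 6808/19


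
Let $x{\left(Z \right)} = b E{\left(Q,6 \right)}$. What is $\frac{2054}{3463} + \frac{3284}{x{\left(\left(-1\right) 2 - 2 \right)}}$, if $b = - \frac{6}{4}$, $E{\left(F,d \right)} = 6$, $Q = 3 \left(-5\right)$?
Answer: $- \frac{11354006}{31167} \approx -364.3$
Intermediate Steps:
$Q = -15$
$b = - \frac{3}{2}$ ($b = \left(-6\right) \frac{1}{4} = - \frac{3}{2} \approx -1.5$)
$x{\left(Z \right)} = -9$ ($x{\left(Z \right)} = \left(- \frac{3}{2}\right) 6 = -9$)
$\frac{2054}{3463} + \frac{3284}{x{\left(\left(-1\right) 2 - 2 \right)}} = \frac{2054}{3463} + \frac{3284}{-9} = 2054 \cdot \frac{1}{3463} + 3284 \left(- \frac{1}{9}\right) = \frac{2054}{3463} - \frac{3284}{9} = - \frac{11354006}{31167}$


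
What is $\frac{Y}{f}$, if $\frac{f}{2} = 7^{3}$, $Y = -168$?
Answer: $- \frac{12}{49} \approx -0.2449$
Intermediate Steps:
$f = 686$ ($f = 2 \cdot 7^{3} = 2 \cdot 343 = 686$)
$\frac{Y}{f} = - \frac{168}{686} = \left(-168\right) \frac{1}{686} = - \frac{12}{49}$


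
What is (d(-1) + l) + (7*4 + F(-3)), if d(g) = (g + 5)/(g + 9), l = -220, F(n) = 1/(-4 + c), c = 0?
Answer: -767/4 ≈ -191.75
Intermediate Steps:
F(n) = -¼ (F(n) = 1/(-4 + 0) = 1/(-4) = -¼)
d(g) = (5 + g)/(9 + g)
(d(-1) + l) + (7*4 + F(-3)) = ((5 - 1)/(9 - 1) - 220) + (7*4 - ¼) = (4/8 - 220) + (28 - ¼) = ((⅛)*4 - 220) + 111/4 = (½ - 220) + 111/4 = -439/2 + 111/4 = -767/4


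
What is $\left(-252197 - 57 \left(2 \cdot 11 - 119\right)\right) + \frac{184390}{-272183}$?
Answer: $- \frac{67139020634}{272183} \approx -2.4667 \cdot 10^{5}$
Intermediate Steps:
$\left(-252197 - 57 \left(2 \cdot 11 - 119\right)\right) + \frac{184390}{-272183} = \left(-252197 - 57 \left(22 - 119\right)\right) + 184390 \left(- \frac{1}{272183}\right) = \left(-252197 - -5529\right) - \frac{184390}{272183} = \left(-252197 + 5529\right) - \frac{184390}{272183} = -246668 - \frac{184390}{272183} = - \frac{67139020634}{272183}$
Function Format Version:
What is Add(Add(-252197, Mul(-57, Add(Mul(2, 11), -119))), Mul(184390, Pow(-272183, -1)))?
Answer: Rational(-67139020634, 272183) ≈ -2.4667e+5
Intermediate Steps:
Add(Add(-252197, Mul(-57, Add(Mul(2, 11), -119))), Mul(184390, Pow(-272183, -1))) = Add(Add(-252197, Mul(-57, Add(22, -119))), Mul(184390, Rational(-1, 272183))) = Add(Add(-252197, Mul(-57, -97)), Rational(-184390, 272183)) = Add(Add(-252197, 5529), Rational(-184390, 272183)) = Add(-246668, Rational(-184390, 272183)) = Rational(-67139020634, 272183)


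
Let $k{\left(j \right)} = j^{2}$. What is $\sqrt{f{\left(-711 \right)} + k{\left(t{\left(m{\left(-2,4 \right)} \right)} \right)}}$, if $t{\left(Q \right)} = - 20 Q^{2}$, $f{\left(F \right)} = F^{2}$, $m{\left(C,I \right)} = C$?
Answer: $\sqrt{511921} \approx 715.49$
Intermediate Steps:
$\sqrt{f{\left(-711 \right)} + k{\left(t{\left(m{\left(-2,4 \right)} \right)} \right)}} = \sqrt{\left(-711\right)^{2} + \left(- 20 \left(-2\right)^{2}\right)^{2}} = \sqrt{505521 + \left(\left(-20\right) 4\right)^{2}} = \sqrt{505521 + \left(-80\right)^{2}} = \sqrt{505521 + 6400} = \sqrt{511921}$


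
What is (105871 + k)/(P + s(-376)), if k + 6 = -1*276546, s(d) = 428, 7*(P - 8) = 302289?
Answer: -1194767/305341 ≈ -3.9129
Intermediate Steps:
P = 302345/7 (P = 8 + (⅐)*302289 = 8 + 302289/7 = 302345/7 ≈ 43192.)
k = -276552 (k = -6 - 1*276546 = -6 - 276546 = -276552)
(105871 + k)/(P + s(-376)) = (105871 - 276552)/(302345/7 + 428) = -170681/305341/7 = -170681*7/305341 = -1194767/305341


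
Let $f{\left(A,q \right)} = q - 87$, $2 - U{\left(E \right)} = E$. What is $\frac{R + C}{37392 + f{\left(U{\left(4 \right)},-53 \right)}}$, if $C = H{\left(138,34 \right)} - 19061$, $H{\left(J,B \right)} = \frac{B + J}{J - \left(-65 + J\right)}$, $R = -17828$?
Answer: $- \frac{2397613}{2421380} \approx -0.99018$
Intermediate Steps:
$U{\left(E \right)} = 2 - E$
$f{\left(A,q \right)} = -87 + q$ ($f{\left(A,q \right)} = q - 87 = -87 + q$)
$H{\left(J,B \right)} = \frac{B}{65} + \frac{J}{65}$ ($H{\left(J,B \right)} = \frac{B + J}{65} = \left(B + J\right) \frac{1}{65} = \frac{B}{65} + \frac{J}{65}$)
$C = - \frac{1238793}{65}$ ($C = \left(\frac{1}{65} \cdot 34 + \frac{1}{65} \cdot 138\right) - 19061 = \left(\frac{34}{65} + \frac{138}{65}\right) - 19061 = \frac{172}{65} - 19061 = - \frac{1238793}{65} \approx -19058.0$)
$\frac{R + C}{37392 + f{\left(U{\left(4 \right)},-53 \right)}} = \frac{-17828 - \frac{1238793}{65}}{37392 - 140} = - \frac{2397613}{65 \left(37392 - 140\right)} = - \frac{2397613}{65 \cdot 37252} = \left(- \frac{2397613}{65}\right) \frac{1}{37252} = - \frac{2397613}{2421380}$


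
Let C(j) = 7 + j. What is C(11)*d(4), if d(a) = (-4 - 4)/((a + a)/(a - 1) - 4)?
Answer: 108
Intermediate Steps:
d(a) = -8/(-4 + 2*a/(-1 + a)) (d(a) = -8/((2*a)/(-1 + a) - 4) = -8/(2*a/(-1 + a) - 4) = -8/(-4 + 2*a/(-1 + a)))
C(11)*d(4) = (7 + 11)*(4*(-1 + 4)/(-2 + 4)) = 18*(4*3/2) = 18*(4*(½)*3) = 18*6 = 108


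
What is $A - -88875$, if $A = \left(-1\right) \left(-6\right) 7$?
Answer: $88917$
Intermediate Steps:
$A = 42$ ($A = 6 \cdot 7 = 42$)
$A - -88875 = 42 - -88875 = 42 + 88875 = 88917$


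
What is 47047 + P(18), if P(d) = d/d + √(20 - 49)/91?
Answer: 47048 + I*√29/91 ≈ 47048.0 + 0.059178*I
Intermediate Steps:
P(d) = 1 + I*√29/91 (P(d) = 1 + √(-29)*(1/91) = 1 + (I*√29)*(1/91) = 1 + I*√29/91)
47047 + P(18) = 47047 + (1 + I*√29/91) = 47048 + I*√29/91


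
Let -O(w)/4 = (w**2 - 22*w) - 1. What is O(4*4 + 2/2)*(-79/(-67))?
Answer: 27176/67 ≈ 405.61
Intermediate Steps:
O(w) = 4 - 4*w**2 + 88*w (O(w) = -4*((w**2 - 22*w) - 1) = -4*(-1 + w**2 - 22*w) = 4 - 4*w**2 + 88*w)
O(4*4 + 2/2)*(-79/(-67)) = (4 - 4*(4*4 + 2/2)**2 + 88*(4*4 + 2/2))*(-79/(-67)) = (4 - 4*(16 + 2*(1/2))**2 + 88*(16 + 2*(1/2)))*(-79*(-1/67)) = (4 - 4*(16 + 1)**2 + 88*(16 + 1))*(79/67) = (4 - 4*17**2 + 88*17)*(79/67) = (4 - 4*289 + 1496)*(79/67) = (4 - 1156 + 1496)*(79/67) = 344*(79/67) = 27176/67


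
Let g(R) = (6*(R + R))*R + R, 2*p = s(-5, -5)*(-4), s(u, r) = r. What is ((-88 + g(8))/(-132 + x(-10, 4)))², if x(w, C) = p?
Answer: 118336/3721 ≈ 31.802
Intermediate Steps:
p = 10 (p = (-5*(-4))/2 = (½)*20 = 10)
x(w, C) = 10
g(R) = R + 12*R² (g(R) = (6*(2*R))*R + R = (12*R)*R + R = 12*R² + R = R + 12*R²)
((-88 + g(8))/(-132 + x(-10, 4)))² = ((-88 + 8*(1 + 12*8))/(-132 + 10))² = ((-88 + 8*(1 + 96))/(-122))² = ((-88 + 8*97)*(-1/122))² = ((-88 + 776)*(-1/122))² = (688*(-1/122))² = (-344/61)² = 118336/3721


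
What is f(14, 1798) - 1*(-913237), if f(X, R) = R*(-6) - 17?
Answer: 902432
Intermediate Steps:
f(X, R) = -17 - 6*R (f(X, R) = -6*R - 17 = -17 - 6*R)
f(14, 1798) - 1*(-913237) = (-17 - 6*1798) - 1*(-913237) = (-17 - 10788) + 913237 = -10805 + 913237 = 902432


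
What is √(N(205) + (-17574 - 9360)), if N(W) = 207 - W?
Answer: 2*I*√6733 ≈ 164.11*I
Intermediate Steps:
√(N(205) + (-17574 - 9360)) = √((207 - 1*205) + (-17574 - 9360)) = √((207 - 205) - 26934) = √(2 - 26934) = √(-26932) = 2*I*√6733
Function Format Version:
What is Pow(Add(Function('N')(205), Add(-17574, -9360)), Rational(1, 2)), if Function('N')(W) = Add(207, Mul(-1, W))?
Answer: Mul(2, I, Pow(6733, Rational(1, 2))) ≈ Mul(164.11, I)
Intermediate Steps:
Pow(Add(Function('N')(205), Add(-17574, -9360)), Rational(1, 2)) = Pow(Add(Add(207, Mul(-1, 205)), Add(-17574, -9360)), Rational(1, 2)) = Pow(Add(Add(207, -205), -26934), Rational(1, 2)) = Pow(Add(2, -26934), Rational(1, 2)) = Pow(-26932, Rational(1, 2)) = Mul(2, I, Pow(6733, Rational(1, 2)))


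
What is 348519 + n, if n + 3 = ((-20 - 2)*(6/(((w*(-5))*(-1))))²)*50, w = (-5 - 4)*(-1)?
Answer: 3136468/9 ≈ 3.4850e+5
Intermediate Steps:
w = 9 (w = -9*(-1) = 9)
n = -203/9 (n = -3 + ((-20 - 2)*(6/(((9*(-5))*(-1))))²)*50 = -3 - 22*(6/((-45*(-1))))²*50 = -3 - 22*(6/45)²*50 = -3 - 22*(6*(1/45))²*50 = -3 - 22*(2/15)²*50 = -3 - 22*4/225*50 = -3 - 88/225*50 = -3 - 176/9 = -203/9 ≈ -22.556)
348519 + n = 348519 - 203/9 = 3136468/9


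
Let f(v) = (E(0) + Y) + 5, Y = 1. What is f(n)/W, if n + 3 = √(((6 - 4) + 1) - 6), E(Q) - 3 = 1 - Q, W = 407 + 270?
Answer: 10/677 ≈ 0.014771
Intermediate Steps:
W = 677
E(Q) = 4 - Q (E(Q) = 3 + (1 - Q) = 4 - Q)
n = -3 + I*√3 (n = -3 + √(((6 - 4) + 1) - 6) = -3 + √((2 + 1) - 6) = -3 + √(3 - 6) = -3 + √(-3) = -3 + I*√3 ≈ -3.0 + 1.732*I)
f(v) = 10 (f(v) = ((4 - 1*0) + 1) + 5 = ((4 + 0) + 1) + 5 = (4 + 1) + 5 = 5 + 5 = 10)
f(n)/W = 10/677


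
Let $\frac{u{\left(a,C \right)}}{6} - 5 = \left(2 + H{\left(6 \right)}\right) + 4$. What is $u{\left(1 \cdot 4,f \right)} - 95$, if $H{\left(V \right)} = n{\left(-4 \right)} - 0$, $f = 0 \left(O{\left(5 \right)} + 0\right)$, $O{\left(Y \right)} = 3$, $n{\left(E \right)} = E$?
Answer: $-53$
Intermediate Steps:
$f = 0$ ($f = 0 \left(3 + 0\right) = 0 \cdot 3 = 0$)
$H{\left(V \right)} = -4$ ($H{\left(V \right)} = -4 - 0 = -4 + 0 = -4$)
$u{\left(a,C \right)} = 42$ ($u{\left(a,C \right)} = 30 + 6 \left(\left(2 - 4\right) + 4\right) = 30 + 6 \left(-2 + 4\right) = 30 + 6 \cdot 2 = 30 + 12 = 42$)
$u{\left(1 \cdot 4,f \right)} - 95 = 42 - 95 = -53$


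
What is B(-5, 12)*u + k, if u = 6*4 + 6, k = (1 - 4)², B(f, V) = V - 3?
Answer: 279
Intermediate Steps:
B(f, V) = -3 + V
k = 9 (k = (-3)² = 9)
u = 30 (u = 24 + 6 = 30)
B(-5, 12)*u + k = (-3 + 12)*30 + 9 = 9*30 + 9 = 270 + 9 = 279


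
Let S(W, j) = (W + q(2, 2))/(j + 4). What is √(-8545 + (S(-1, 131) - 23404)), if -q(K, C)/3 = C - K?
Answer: 2*I*√16174185/45 ≈ 178.74*I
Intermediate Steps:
q(K, C) = -3*C + 3*K (q(K, C) = -3*(C - K) = -3*C + 3*K)
S(W, j) = W/(4 + j) (S(W, j) = (W + (-3*2 + 3*2))/(j + 4) = (W + (-6 + 6))/(4 + j) = (W + 0)/(4 + j) = W/(4 + j))
√(-8545 + (S(-1, 131) - 23404)) = √(-8545 + (-1/(4 + 131) - 23404)) = √(-8545 + (-1/135 - 23404)) = √(-8545 - 3159541/135) = √(-4313116/135) = 2*I*√16174185/45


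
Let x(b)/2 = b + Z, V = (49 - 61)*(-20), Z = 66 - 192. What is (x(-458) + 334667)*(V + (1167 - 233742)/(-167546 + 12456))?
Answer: 2498185981665/31018 ≈ 8.0540e+7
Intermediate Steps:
Z = -126
V = 240 (V = -12*(-20) = 240)
x(b) = -252 + 2*b (x(b) = 2*(b - 126) = 2*(-126 + b) = -252 + 2*b)
(x(-458) + 334667)*(V + (1167 - 233742)/(-167546 + 12456)) = ((-252 + 2*(-458)) + 334667)*(240 + (1167 - 233742)/(-167546 + 12456)) = ((-252 - 916) + 334667)*(240 - 232575/(-155090)) = (-1168 + 334667)*(240 - 232575*(-1/155090)) = 333499*(240 + 46515/31018) = 333499*(7490835/31018) = 2498185981665/31018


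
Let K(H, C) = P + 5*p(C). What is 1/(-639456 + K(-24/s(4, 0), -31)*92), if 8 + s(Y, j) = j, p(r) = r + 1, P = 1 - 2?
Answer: -1/653348 ≈ -1.5306e-6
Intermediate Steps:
P = -1
p(r) = 1 + r
s(Y, j) = -8 + j
K(H, C) = 4 + 5*C (K(H, C) = -1 + 5*(1 + C) = -1 + (5 + 5*C) = 4 + 5*C)
1/(-639456 + K(-24/s(4, 0), -31)*92) = 1/(-639456 + (4 + 5*(-31))*92) = 1/(-639456 + (4 - 155)*92) = 1/(-639456 - 151*92) = 1/(-639456 - 13892) = 1/(-653348) = -1/653348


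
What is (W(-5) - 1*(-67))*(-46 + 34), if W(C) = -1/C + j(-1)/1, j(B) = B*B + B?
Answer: -4032/5 ≈ -806.40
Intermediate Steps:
j(B) = B + B**2 (j(B) = B**2 + B = B + B**2)
W(C) = -1/C (W(C) = -1/C - (1 - 1)/1 = -1/C - 1*0*1 = -1/C + 0*1 = -1/C + 0 = -1/C)
(W(-5) - 1*(-67))*(-46 + 34) = (-1/(-5) - 1*(-67))*(-46 + 34) = (-1*(-1/5) + 67)*(-12) = (1/5 + 67)*(-12) = (336/5)*(-12) = -4032/5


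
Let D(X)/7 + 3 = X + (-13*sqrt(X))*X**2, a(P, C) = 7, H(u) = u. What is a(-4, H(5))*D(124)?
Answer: 5929 - 19589024*sqrt(31) ≈ -1.0906e+8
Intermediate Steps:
D(X) = -21 - 91*X**(5/2) + 7*X (D(X) = -21 + 7*(X + (-13*sqrt(X))*X**2) = -21 + 7*(X - 13*X**(5/2)) = -21 + (-91*X**(5/2) + 7*X) = -21 - 91*X**(5/2) + 7*X)
a(-4, H(5))*D(124) = 7*(-21 - 2798432*sqrt(31) + 7*124) = 7*(-21 - 2798432*sqrt(31) + 868) = 7*(847 - 2798432*sqrt(31)) = 5929 - 19589024*sqrt(31)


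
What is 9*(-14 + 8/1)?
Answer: -54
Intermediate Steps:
9*(-14 + 8/1) = 9*(-14 + 8*1) = 9*(-14 + 8) = 9*(-6) = -54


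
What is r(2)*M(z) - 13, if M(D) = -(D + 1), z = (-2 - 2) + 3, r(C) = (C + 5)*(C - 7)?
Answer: -13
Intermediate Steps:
r(C) = (-7 + C)*(5 + C) (r(C) = (5 + C)*(-7 + C) = (-7 + C)*(5 + C))
z = -1 (z = -4 + 3 = -1)
M(D) = -1 - D (M(D) = -(1 + D) = -1 - D)
r(2)*M(z) - 13 = (-35 + 2**2 - 2*2)*(-1 - 1*(-1)) - 13 = (-35 + 4 - 4)*(-1 + 1) - 13 = -35*0 - 13 = 0 - 13 = -13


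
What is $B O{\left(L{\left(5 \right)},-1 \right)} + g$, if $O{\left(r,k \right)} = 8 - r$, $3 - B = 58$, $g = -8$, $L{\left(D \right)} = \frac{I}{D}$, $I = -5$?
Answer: $-503$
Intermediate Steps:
$L{\left(D \right)} = - \frac{5}{D}$
$B = -55$ ($B = 3 - 58 = -55$)
$B O{\left(L{\left(5 \right)},-1 \right)} + g = - 55 \left(8 - - \frac{5}{5}\right) - 8 = - 55 \left(8 - \left(-5\right) \frac{1}{5}\right) - 8 = - 55 \left(8 - -1\right) - 8 = - 55 \left(8 + 1\right) - 8 = \left(-55\right) 9 - 8 = -495 - 8 = -503$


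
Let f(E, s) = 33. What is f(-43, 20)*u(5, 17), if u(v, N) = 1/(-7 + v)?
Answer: -33/2 ≈ -16.500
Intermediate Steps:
f(-43, 20)*u(5, 17) = 33/(-7 + 5) = 33/(-2) = 33*(-½) = -33/2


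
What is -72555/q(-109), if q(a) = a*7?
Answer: 10365/109 ≈ 95.092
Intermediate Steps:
q(a) = 7*a
-72555/q(-109) = -72555/(7*(-109)) = -72555/(-763) = -72555*(-1/763) = 10365/109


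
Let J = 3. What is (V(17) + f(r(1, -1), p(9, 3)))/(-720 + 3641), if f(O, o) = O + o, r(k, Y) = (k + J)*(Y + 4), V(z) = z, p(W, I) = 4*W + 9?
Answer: 74/2921 ≈ 0.025334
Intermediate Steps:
p(W, I) = 9 + 4*W
r(k, Y) = (3 + k)*(4 + Y) (r(k, Y) = (k + 3)*(Y + 4) = (3 + k)*(4 + Y))
(V(17) + f(r(1, -1), p(9, 3)))/(-720 + 3641) = (17 + ((12 + 3*(-1) + 4*1 - 1*1) + (9 + 4*9)))/(-720 + 3641) = (17 + ((12 - 3 + 4 - 1) + (9 + 36)))/2921 = (17 + (12 + 45))*(1/2921) = (17 + 57)*(1/2921) = 74*(1/2921) = 74/2921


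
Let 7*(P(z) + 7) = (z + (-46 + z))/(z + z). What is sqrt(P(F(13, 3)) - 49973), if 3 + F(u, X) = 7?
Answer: I*sqrt(9796213)/14 ≈ 223.56*I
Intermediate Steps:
F(u, X) = 4 (F(u, X) = -3 + 7 = 4)
P(z) = -7 + (-46 + 2*z)/(14*z) (P(z) = -7 + ((z + (-46 + z))/(z + z))/7 = -7 + ((-46 + 2*z)/((2*z)))/7 = -7 + ((-46 + 2*z)*(1/(2*z)))/7 = -7 + ((-46 + 2*z)/(2*z))/7 = -7 + (-46 + 2*z)/(14*z))
sqrt(P(F(13, 3)) - 49973) = sqrt((1/7)*(-23 - 48*4)/4 - 49973) = sqrt((1/7)*(1/4)*(-23 - 192) - 49973) = sqrt((1/7)*(1/4)*(-215) - 49973) = sqrt(-215/28 - 49973) = sqrt(-1399459/28) = I*sqrt(9796213)/14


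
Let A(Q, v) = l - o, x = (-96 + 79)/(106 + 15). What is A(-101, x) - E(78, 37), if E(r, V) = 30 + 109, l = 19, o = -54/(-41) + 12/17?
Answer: -85050/697 ≈ -122.02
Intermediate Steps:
o = 1410/697 (o = -54*(-1/41) + 12*(1/17) = 54/41 + 12/17 = 1410/697 ≈ 2.0230)
E(r, V) = 139
x = -17/121 ≈ -0.14050
A(Q, v) = 11833/697 (A(Q, v) = 19 - 1*1410/697 = 19 - 1410/697 = 11833/697)
A(-101, x) - E(78, 37) = 11833/697 - 1*139 = 11833/697 - 139 = -85050/697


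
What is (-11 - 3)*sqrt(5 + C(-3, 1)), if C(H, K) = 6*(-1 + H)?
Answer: -14*I*sqrt(19) ≈ -61.025*I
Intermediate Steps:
C(H, K) = -6 + 6*H
(-11 - 3)*sqrt(5 + C(-3, 1)) = (-11 - 3)*sqrt(5 + (-6 + 6*(-3))) = -14*sqrt(5 + (-6 - 18)) = -14*sqrt(5 - 24) = -14*I*sqrt(19)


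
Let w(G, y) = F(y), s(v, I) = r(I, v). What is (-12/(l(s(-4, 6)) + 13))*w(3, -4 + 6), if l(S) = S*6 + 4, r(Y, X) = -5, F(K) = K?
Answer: 24/13 ≈ 1.8462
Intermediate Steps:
s(v, I) = -5
l(S) = 4 + 6*S (l(S) = 6*S + 4 = 4 + 6*S)
w(G, y) = y
(-12/(l(s(-4, 6)) + 13))*w(3, -4 + 6) = (-12/((4 + 6*(-5)) + 13))*(-4 + 6) = (-12/((4 - 30) + 13))*2 = (-12/(-26 + 13))*2 = (-12/(-13))*2 = -1/13*(-12)*2 = (12/13)*2 = 24/13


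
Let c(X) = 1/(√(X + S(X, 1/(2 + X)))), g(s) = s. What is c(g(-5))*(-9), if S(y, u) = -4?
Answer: 3*I ≈ 3.0*I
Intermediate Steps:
c(X) = (-4 + X)^(-½) (c(X) = 1/(√(X - 4)) = 1/(√(-4 + X)) = (-4 + X)^(-½))
c(g(-5))*(-9) = -9/√(-4 - 5) = -9/√(-9) = -I/3*(-9) = 3*I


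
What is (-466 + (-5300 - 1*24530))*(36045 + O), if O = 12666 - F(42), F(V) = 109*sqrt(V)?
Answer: -1475748456 + 3302264*sqrt(42) ≈ -1.4543e+9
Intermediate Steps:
O = 12666 - 109*sqrt(42) ≈ 11960.
(-466 + (-5300 - 1*24530))*(36045 + O) = (-466 + (-5300 - 1*24530))*(36045 + (12666 - 109*sqrt(42))) = (-466 + (-5300 - 24530))*(48711 - 109*sqrt(42)) = (-466 - 29830)*(48711 - 109*sqrt(42)) = -30296*(48711 - 109*sqrt(42)) = -1475748456 + 3302264*sqrt(42)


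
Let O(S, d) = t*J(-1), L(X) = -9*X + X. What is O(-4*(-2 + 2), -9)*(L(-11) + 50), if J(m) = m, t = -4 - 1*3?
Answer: 966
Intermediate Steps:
t = -7 (t = -4 - 3 = -7)
L(X) = -8*X
O(S, d) = 7 (O(S, d) = -7*(-1) = 7)
O(-4*(-2 + 2), -9)*(L(-11) + 50) = 7*(-8*(-11) + 50) = 7*(88 + 50) = 7*138 = 966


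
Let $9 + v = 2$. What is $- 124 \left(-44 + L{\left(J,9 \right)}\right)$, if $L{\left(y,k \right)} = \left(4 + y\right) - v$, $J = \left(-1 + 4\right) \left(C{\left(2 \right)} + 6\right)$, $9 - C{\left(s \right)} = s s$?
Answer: $0$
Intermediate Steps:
$v = -7$ ($v = -9 + 2 = -7$)
$C{\left(s \right)} = 9 - s^{2}$ ($C{\left(s \right)} = 9 - s s = 9 - s^{2}$)
$J = 33$ ($J = \left(-1 + 4\right) \left(\left(9 - 2^{2}\right) + 6\right) = 3 \left(\left(9 - 4\right) + 6\right) = 3 \left(5 + 6\right) = 3 \cdot 11 = 33$)
$L{\left(y,k \right)} = 11 + y$ ($L{\left(y,k \right)} = \left(4 + y\right) - -7 = \left(4 + y\right) + 7 = 11 + y$)
$- 124 \left(-44 + L{\left(J,9 \right)}\right) = - 124 \left(-44 + \left(11 + 33\right)\right) = - 124 \left(-44 + 44\right) = \left(-124\right) 0 = 0$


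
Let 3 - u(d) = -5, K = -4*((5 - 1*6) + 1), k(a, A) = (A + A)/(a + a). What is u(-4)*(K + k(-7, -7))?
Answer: 8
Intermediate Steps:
k(a, A) = A/a (k(a, A) = (2*A)/((2*a)) = (2*A)*(1/(2*a)) = A/a)
K = 0 (K = -4*((5 - 6) + 1) = -4*(-1 + 1) = -4*0 = 0)
u(d) = 8 (u(d) = 3 - 1*(-5) = 3 + 5 = 8)
u(-4)*(K + k(-7, -7)) = 8*(0 - 7/(-7)) = 8*(0 - 7*(-⅐)) = 8*(0 + 1) = 8*1 = 8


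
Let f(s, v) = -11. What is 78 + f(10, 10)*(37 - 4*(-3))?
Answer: -461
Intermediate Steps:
78 + f(10, 10)*(37 - 4*(-3)) = 78 - 11*(37 - 4*(-3)) = 78 - 11*(37 + 12) = 78 - 11*49 = 78 - 539 = -461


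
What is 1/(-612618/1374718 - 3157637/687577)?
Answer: -472612239143/2381041233976 ≈ -0.19849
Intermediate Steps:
1/(-612618/1374718 - 3157637/687577) = 1/(-612618*1/1374718 - 3157637*1/687577) = 1/(-306309/687359 - 3157637/687577) = 1/(-2381041233976/472612239143) = -472612239143/2381041233976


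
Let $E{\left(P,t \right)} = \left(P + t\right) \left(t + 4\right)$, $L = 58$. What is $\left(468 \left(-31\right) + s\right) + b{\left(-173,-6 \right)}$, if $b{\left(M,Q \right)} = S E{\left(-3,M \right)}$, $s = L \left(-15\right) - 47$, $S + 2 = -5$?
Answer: $-223633$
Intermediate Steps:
$S = -7$ ($S = -2 - 5 = -7$)
$E{\left(P,t \right)} = \left(4 + t\right) \left(P + t\right)$ ($E{\left(P,t \right)} = \left(P + t\right) \left(4 + t\right) = \left(4 + t\right) \left(P + t\right)$)
$s = -917$ ($s = 58 \left(-15\right) - 47 = -870 - 47 = -917$)
$b{\left(M,Q \right)} = 84 - 7 M - 7 M^{2}$ ($b{\left(M,Q \right)} = - 7 \left(M^{2} + 4 \left(-3\right) + 4 M - 3 M\right) = - 7 \left(M^{2} - 12 + 4 M - 3 M\right) = - 7 \left(-12 + M + M^{2}\right) = 84 - 7 M - 7 M^{2}$)
$\left(468 \left(-31\right) + s\right) + b{\left(-173,-6 \right)} = \left(468 \left(-31\right) - 917\right) - \left(-1295 + 209503\right) = \left(-14508 - 917\right) + \left(84 + 1211 - 209503\right) = -15425 + \left(84 + 1211 - 209503\right) = -15425 - 208208 = -223633$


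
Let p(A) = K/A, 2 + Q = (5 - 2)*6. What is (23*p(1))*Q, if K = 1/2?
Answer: 184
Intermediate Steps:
Q = 16 (Q = -2 + (5 - 2)*6 = -2 + 3*6 = -2 + 18 = 16)
K = 1/2 ≈ 0.50000
p(A) = 1/(2*A)
(23*p(1))*Q = (23*((1/2)/1))*16 = (23*((1/2)*1))*16 = (23*(1/2))*16 = (23/2)*16 = 184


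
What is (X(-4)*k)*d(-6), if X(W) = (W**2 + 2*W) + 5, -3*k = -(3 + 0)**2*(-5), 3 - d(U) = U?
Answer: -1755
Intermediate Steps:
d(U) = 3 - U
k = -15 (k = -(-(3 + 0)**2)*(-5)/3 = -(-1*3**2)*(-5)/3 = -(-1*9)*(-5)/3 = -(-3)*(-5) = -1/3*45 = -15)
X(W) = 5 + W**2 + 2*W
(X(-4)*k)*d(-6) = ((5 + (-4)**2 + 2*(-4))*(-15))*(3 - 1*(-6)) = ((5 + 16 - 8)*(-15))*(3 + 6) = (13*(-15))*9 = -195*9 = -1755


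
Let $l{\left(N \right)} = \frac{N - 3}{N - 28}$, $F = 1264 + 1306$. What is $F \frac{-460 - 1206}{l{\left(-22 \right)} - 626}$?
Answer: $\frac{8563240}{1251} \approx 6845.1$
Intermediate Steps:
$F = 2570$
$l{\left(N \right)} = \frac{-3 + N}{-28 + N}$
$F \frac{-460 - 1206}{l{\left(-22 \right)} - 626} = 2570 \frac{-460 - 1206}{\frac{-3 - 22}{-28 - 22} - 626} = 2570 \left(- \frac{1666}{\frac{1}{-50} \left(-25\right) - 626}\right) = 2570 \left(- \frac{1666}{\left(- \frac{1}{50}\right) \left(-25\right) - 626}\right) = 2570 \left(- \frac{1666}{\frac{1}{2} - 626}\right) = 2570 \left(- \frac{1666}{- \frac{1251}{2}}\right) = 2570 \left(\left(-1666\right) \left(- \frac{2}{1251}\right)\right) = 2570 \cdot \frac{3332}{1251} = \frac{8563240}{1251}$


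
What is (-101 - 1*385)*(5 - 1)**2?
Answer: -7776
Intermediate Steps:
(-101 - 1*385)*(5 - 1)**2 = (-101 - 385)*4**2 = -486*16 = -7776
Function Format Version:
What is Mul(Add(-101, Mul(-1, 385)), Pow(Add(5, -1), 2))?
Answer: -7776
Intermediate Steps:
Mul(Add(-101, Mul(-1, 385)), Pow(Add(5, -1), 2)) = Mul(Add(-101, -385), Pow(4, 2)) = Mul(-486, 16) = -7776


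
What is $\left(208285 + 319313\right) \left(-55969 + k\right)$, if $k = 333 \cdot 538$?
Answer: $64992159630$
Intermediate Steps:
$k = 179154$
$\left(208285 + 319313\right) \left(-55969 + k\right) = \left(208285 + 319313\right) \left(-55969 + 179154\right) = 527598 \cdot 123185 = 64992159630$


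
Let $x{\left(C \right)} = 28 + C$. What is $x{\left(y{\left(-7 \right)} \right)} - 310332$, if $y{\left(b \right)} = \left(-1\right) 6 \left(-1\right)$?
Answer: $-310298$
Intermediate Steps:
$y{\left(b \right)} = 6$ ($y{\left(b \right)} = \left(-6\right) \left(-1\right) = 6$)
$x{\left(y{\left(-7 \right)} \right)} - 310332 = \left(28 + 6\right) - 310332 = 34 - 310332 = -310298$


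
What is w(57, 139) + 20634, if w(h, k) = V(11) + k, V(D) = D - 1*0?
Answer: 20784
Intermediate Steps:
V(D) = D (V(D) = D + 0 = D)
w(h, k) = 11 + k
w(57, 139) + 20634 = (11 + 139) + 20634 = 150 + 20634 = 20784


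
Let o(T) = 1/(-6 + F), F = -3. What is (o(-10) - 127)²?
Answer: 1308736/81 ≈ 16157.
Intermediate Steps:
o(T) = -⅑ (o(T) = 1/(-6 - 3) = 1/(-9) = -⅑)
(o(-10) - 127)² = (-⅑ - 127)² = (-1144/9)² = 1308736/81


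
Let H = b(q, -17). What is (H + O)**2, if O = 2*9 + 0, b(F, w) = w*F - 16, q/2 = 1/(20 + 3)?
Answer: 144/529 ≈ 0.27221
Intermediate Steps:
q = 2/23 (q = 2/(20 + 3) = 2/23 ≈ 0.086957)
b(F, w) = -16 + F*w (b(F, w) = F*w - 16 = -16 + F*w)
O = 18 (O = 18 + 0 = 18)
H = -402/23 (H = -16 + (2/23)*(-17) = -16 - 34/23 = -402/23 ≈ -17.478)
(H + O)**2 = (-402/23 + 18)**2 = (12/23)**2 = 144/529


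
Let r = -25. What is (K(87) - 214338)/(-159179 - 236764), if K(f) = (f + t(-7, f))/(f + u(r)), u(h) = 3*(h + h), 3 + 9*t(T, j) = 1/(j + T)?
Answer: 9722434081/17959974480 ≈ 0.54134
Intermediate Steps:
t(T, j) = -1/3 + 1/(9*(T + j)) (t(T, j) = -1/3 + 1/(9*(j + T)) = -1/3 + 1/(9*(T + j)))
u(h) = 6*h (u(h) = 3*(2*h) = 6*h)
K(f) = (f + (22/9 - f/3)/(-7 + f))/(-150 + f) (K(f) = (f + (1/9 - 1/3*(-7) - f/3)/(-7 + f))/(f + 6*(-25)) = (f + (1/9 + 7/3 - f/3)/(-7 + f))/(f - 150) = (f + (22/9 - f/3)/(-7 + f))/(-150 + f))
(K(87) - 214338)/(-159179 - 236764) = ((22/9 - 1/3*87 + 87*(-7 + 87))/((-150 + 87)*(-7 + 87)) - 214338)/(-159179 - 236764) = ((22/9 - 29 + 87*80)/(-63*80) - 214338)/(-395943) = (-1/63*1/80*(22/9 - 29 + 6960) - 214338)*(-1/395943) = (-1/63*1/80*62401/9 - 214338)*(-1/395943) = (-62401/45360 - 214338)*(-1/395943) = -9722434081/45360*(-1/395943) = 9722434081/17959974480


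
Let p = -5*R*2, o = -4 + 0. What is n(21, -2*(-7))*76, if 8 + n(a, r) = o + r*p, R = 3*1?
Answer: -32832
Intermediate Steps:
o = -4
R = 3
p = -30 (p = -5*3*2 = -15*2 = -30)
n(a, r) = -12 - 30*r (n(a, r) = -8 + (-4 + r*(-30)) = -8 + (-4 - 30*r) = -12 - 30*r)
n(21, -2*(-7))*76 = (-12 - (-60)*(-7))*76 = (-12 - 30*14)*76 = (-12 - 420)*76 = -432*76 = -32832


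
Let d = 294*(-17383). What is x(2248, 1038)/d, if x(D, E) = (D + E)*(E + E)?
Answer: -1136956/851767 ≈ -1.3348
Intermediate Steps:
d = -5110602
x(D, E) = 2*E*(D + E) (x(D, E) = (D + E)*(2*E) = 2*E*(D + E))
x(2248, 1038)/d = (2*1038*(2248 + 1038))/(-5110602) = (2*1038*3286)*(-1/5110602) = 6821736*(-1/5110602) = -1136956/851767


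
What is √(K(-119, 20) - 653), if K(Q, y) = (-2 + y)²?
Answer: I*√329 ≈ 18.138*I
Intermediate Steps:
√(K(-119, 20) - 653) = √((-2 + 20)² - 653) = √(18² - 653) = √(324 - 653) = √(-329) = I*√329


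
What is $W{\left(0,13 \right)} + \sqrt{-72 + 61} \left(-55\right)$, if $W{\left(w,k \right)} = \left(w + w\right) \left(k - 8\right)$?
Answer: $- 55 i \sqrt{11} \approx - 182.41 i$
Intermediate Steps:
$W{\left(w,k \right)} = 2 w \left(-8 + k\right)$
$W{\left(0,13 \right)} + \sqrt{-72 + 61} \left(-55\right) = 2 \cdot 0 \left(-8 + 13\right) + \sqrt{-72 + 61} \left(-55\right) = 2 \cdot 0 \cdot 5 + \sqrt{-11} \left(-55\right) = 0 + i \sqrt{11} \left(-55\right) = 0 - 55 i \sqrt{11} = - 55 i \sqrt{11}$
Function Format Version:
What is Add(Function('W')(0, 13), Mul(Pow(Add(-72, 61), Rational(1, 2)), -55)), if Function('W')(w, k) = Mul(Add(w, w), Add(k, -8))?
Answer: Mul(-55, I, Pow(11, Rational(1, 2))) ≈ Mul(-182.41, I)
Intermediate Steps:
Function('W')(w, k) = Mul(2, w, Add(-8, k)) (Function('W')(w, k) = Mul(Mul(2, w), Add(-8, k)) = Mul(2, w, Add(-8, k)))
Add(Function('W')(0, 13), Mul(Pow(Add(-72, 61), Rational(1, 2)), -55)) = Add(Mul(2, 0, Add(-8, 13)), Mul(Pow(Add(-72, 61), Rational(1, 2)), -55)) = Add(Mul(2, 0, 5), Mul(Pow(-11, Rational(1, 2)), -55)) = Add(0, Mul(Mul(I, Pow(11, Rational(1, 2))), -55)) = Add(0, Mul(-55, I, Pow(11, Rational(1, 2)))) = Mul(-55, I, Pow(11, Rational(1, 2)))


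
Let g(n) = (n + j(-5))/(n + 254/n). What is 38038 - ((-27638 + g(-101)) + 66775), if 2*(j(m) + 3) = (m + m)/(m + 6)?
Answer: -11501054/10455 ≈ -1100.1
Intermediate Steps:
j(m) = -3 + m/(6 + m) (j(m) = -3 + ((m + m)/(m + 6))/2 = -3 + ((2*m)/(6 + m))/2 = -3 + (2*m/(6 + m))/2 = -3 + m/(6 + m))
g(n) = (-8 + n)/(n + 254/n) (g(n) = (n + 2*(-9 - 1*(-5))/(6 - 5))/(n + 254/n) = (n + 2*(-9 + 5)/1)/(n + 254/n) = (n + 2*1*(-4))/(n + 254/n) = (n - 8)/(n + 254/n) = (-8 + n)/(n + 254/n))
38038 - ((-27638 + g(-101)) + 66775) = 38038 - ((-27638 - 101*(-8 - 101)/(254 + (-101)²)) + 66775) = 38038 - ((-27638 - 101*(-109)/(254 + 10201)) + 66775) = 38038 - ((-27638 - 101*(-109)/10455) + 66775) = 38038 - ((-27638 - 101*1/10455*(-109)) + 66775) = 38038 - ((-27638 + 11009/10455) + 66775) = 38038 - (-288944281/10455 + 66775) = 38038 - 1*409188344/10455 = 38038 - 409188344/10455 = -11501054/10455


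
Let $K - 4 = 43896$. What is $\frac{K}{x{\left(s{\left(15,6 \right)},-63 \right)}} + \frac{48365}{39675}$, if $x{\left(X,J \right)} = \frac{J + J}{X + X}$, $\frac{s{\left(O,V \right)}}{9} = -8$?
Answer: $\frac{2786839711}{55545} \approx 50173.0$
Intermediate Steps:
$s{\left(O,V \right)} = -72$ ($s{\left(O,V \right)} = 9 \left(-8\right) = -72$)
$x{\left(X,J \right)} = \frac{J}{X}$ ($x{\left(X,J \right)} = \frac{2 J}{2 X} = 2 J \frac{1}{2 X} = \frac{J}{X}$)
$K = 43900$ ($K = 4 + 43896 = 43900$)
$\frac{K}{x{\left(s{\left(15,6 \right)},-63 \right)}} + \frac{48365}{39675} = \frac{43900}{\left(-63\right) \frac{1}{-72}} + \frac{48365}{39675} = \frac{43900}{\left(-63\right) \left(- \frac{1}{72}\right)} + 48365 \cdot \frac{1}{39675} = \frac{43900}{\frac{7}{8}} + \frac{9673}{7935} = 43900 \cdot \frac{8}{7} + \frac{9673}{7935} = \frac{351200}{7} + \frac{9673}{7935} = \frac{2786839711}{55545}$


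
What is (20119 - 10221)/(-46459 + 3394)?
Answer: -9898/43065 ≈ -0.22984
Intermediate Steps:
(20119 - 10221)/(-46459 + 3394) = 9898/(-43065) = 9898*(-1/43065) = -9898/43065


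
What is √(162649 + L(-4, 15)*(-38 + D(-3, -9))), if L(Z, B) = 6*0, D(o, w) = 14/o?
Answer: √162649 ≈ 403.30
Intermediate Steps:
L(Z, B) = 0
√(162649 + L(-4, 15)*(-38 + D(-3, -9))) = √(162649 + 0*(-38 + 14/(-3))) = √(162649 + 0*(-38 + 14*(-⅓))) = √(162649 + 0*(-38 - 14/3)) = √(162649 + 0*(-128/3)) = √(162649 + 0) = √162649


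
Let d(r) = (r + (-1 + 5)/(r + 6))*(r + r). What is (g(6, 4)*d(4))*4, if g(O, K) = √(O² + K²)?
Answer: 1408*√13/5 ≈ 1015.3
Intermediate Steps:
g(O, K) = √(K² + O²)
d(r) = 2*r*(r + 4/(6 + r)) (d(r) = (r + 4/(6 + r))*(2*r) = 2*r*(r + 4/(6 + r)))
(g(6, 4)*d(4))*4 = (√(4² + 6²)*(2*4*(4 + 4² + 6*4)/(6 + 4)))*4 = (√(16 + 36)*(2*4*(4 + 16 + 24)/10))*4 = (√52*(2*4*(⅒)*44))*4 = ((2*√13)*(176/5))*4 = (352*√13/5)*4 = 1408*√13/5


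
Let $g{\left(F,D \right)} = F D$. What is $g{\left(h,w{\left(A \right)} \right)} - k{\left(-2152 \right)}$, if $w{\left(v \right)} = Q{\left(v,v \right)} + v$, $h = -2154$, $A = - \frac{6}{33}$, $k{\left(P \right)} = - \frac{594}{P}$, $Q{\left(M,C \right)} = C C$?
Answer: $\frac{41682735}{130196} \approx 320.15$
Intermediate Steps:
$Q{\left(M,C \right)} = C^{2}$
$A = - \frac{2}{11}$ ($A = \left(-6\right) \frac{1}{33} = - \frac{2}{11} \approx -0.18182$)
$w{\left(v \right)} = v + v^{2}$ ($w{\left(v \right)} = v^{2} + v = v + v^{2}$)
$g{\left(F,D \right)} = D F$
$g{\left(h,w{\left(A \right)} \right)} - k{\left(-2152 \right)} = - \frac{2 \left(1 - \frac{2}{11}\right)}{11} \left(-2154\right) - - \frac{594}{-2152} = \left(- \frac{2}{11}\right) \frac{9}{11} \left(-2154\right) - \left(-594\right) \left(- \frac{1}{2152}\right) = \left(- \frac{18}{121}\right) \left(-2154\right) - \frac{297}{1076} = \frac{38772}{121} - \frac{297}{1076} = \frac{41682735}{130196}$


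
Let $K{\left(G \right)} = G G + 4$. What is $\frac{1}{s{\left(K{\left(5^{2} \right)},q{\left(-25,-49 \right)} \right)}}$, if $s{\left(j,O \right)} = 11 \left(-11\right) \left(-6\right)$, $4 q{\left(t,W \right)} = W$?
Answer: $\frac{1}{726} \approx 0.0013774$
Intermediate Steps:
$q{\left(t,W \right)} = \frac{W}{4}$
$K{\left(G \right)} = 4 + G^{2}$ ($K{\left(G \right)} = G^{2} + 4 = 4 + G^{2}$)
$s{\left(j,O \right)} = 726$ ($s{\left(j,O \right)} = \left(-121\right) \left(-6\right) = 726$)
$\frac{1}{s{\left(K{\left(5^{2} \right)},q{\left(-25,-49 \right)} \right)}} = \frac{1}{726}$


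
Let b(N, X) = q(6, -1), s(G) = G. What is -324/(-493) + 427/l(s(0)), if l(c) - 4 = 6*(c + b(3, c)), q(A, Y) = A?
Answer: 223471/19720 ≈ 11.332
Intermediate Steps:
b(N, X) = 6
l(c) = 40 + 6*c (l(c) = 4 + 6*(c + 6) = 4 + 6*(6 + c) = 4 + (36 + 6*c) = 40 + 6*c)
-324/(-493) + 427/l(s(0)) = -324/(-493) + 427/(40 + 6*0) = -324*(-1/493) + 427/(40 + 0) = 324/493 + 427/40 = 223471/19720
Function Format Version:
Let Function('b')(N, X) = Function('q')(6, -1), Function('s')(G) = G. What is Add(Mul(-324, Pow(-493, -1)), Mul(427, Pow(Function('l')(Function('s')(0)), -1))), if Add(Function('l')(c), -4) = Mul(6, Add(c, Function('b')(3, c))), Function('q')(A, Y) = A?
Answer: Rational(223471, 19720) ≈ 11.332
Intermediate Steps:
Function('b')(N, X) = 6
Function('l')(c) = Add(40, Mul(6, c)) (Function('l')(c) = Add(4, Mul(6, Add(c, 6))) = Add(4, Mul(6, Add(6, c))) = Add(4, Add(36, Mul(6, c))) = Add(40, Mul(6, c)))
Add(Mul(-324, Pow(-493, -1)), Mul(427, Pow(Function('l')(Function('s')(0)), -1))) = Add(Mul(-324, Pow(-493, -1)), Mul(427, Pow(Add(40, Mul(6, 0)), -1))) = Add(Mul(-324, Rational(-1, 493)), Mul(427, Pow(Add(40, 0), -1))) = Add(Rational(324, 493), Mul(427, Pow(40, -1))) = Add(Rational(324, 493), Mul(427, Rational(1, 40))) = Add(Rational(324, 493), Rational(427, 40)) = Rational(223471, 19720)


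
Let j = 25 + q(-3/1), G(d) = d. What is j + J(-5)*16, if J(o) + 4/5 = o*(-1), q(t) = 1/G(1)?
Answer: 466/5 ≈ 93.200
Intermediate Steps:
q(t) = 1 (q(t) = 1/1 = 1)
J(o) = -⅘ - o (J(o) = -⅘ + o*(-1) = -⅘ - o)
j = 26 (j = 25 + 1 = 26)
j + J(-5)*16 = 26 + (-⅘ - 1*(-5))*16 = 26 + (-⅘ + 5)*16 = 26 + (21/5)*16 = 26 + 336/5 = 466/5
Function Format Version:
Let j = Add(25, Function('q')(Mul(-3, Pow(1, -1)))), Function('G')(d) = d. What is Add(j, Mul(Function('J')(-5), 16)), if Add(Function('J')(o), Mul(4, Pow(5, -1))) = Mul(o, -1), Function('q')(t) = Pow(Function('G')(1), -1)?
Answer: Rational(466, 5) ≈ 93.200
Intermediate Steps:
Function('q')(t) = 1 (Function('q')(t) = Pow(1, -1) = 1)
Function('J')(o) = Add(Rational(-4, 5), Mul(-1, o)) (Function('J')(o) = Add(Rational(-4, 5), Mul(o, -1)) = Add(Rational(-4, 5), Mul(-1, o)))
j = 26 (j = Add(25, 1) = 26)
Add(j, Mul(Function('J')(-5), 16)) = Add(26, Mul(Add(Rational(-4, 5), Mul(-1, -5)), 16)) = Add(26, Mul(Add(Rational(-4, 5), 5), 16)) = Add(26, Mul(Rational(21, 5), 16)) = Add(26, Rational(336, 5)) = Rational(466, 5)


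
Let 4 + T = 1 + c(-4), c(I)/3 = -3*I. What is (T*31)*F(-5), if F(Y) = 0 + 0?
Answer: 0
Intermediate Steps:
c(I) = -9*I (c(I) = 3*(-3*I) = -9*I)
F(Y) = 0
T = 33 (T = -4 + (1 - 9*(-4)) = -4 + (1 + 36) = -4 + 37 = 33)
(T*31)*F(-5) = (33*31)*0 = 1023*0 = 0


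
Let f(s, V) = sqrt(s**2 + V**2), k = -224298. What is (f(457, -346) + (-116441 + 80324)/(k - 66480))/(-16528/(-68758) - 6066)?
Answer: -413888781/20212439178500 - 34379*sqrt(328565)/208534750 ≈ -0.094519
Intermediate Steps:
f(s, V) = sqrt(V**2 + s**2)
(f(457, -346) + (-116441 + 80324)/(k - 66480))/(-16528/(-68758) - 6066) = (sqrt((-346)**2 + 457**2) + (-116441 + 80324)/(-224298 - 66480))/(-16528/(-68758) - 6066) = (sqrt(119716 + 208849) - 36117/(-290778))/(-16528*(-1/68758) - 6066) = (sqrt(328565) - 36117*(-1/290778))/(8264/34379 - 6066) = (sqrt(328565) + 12039/96926)/(-208534750/34379) = (12039/96926 + sqrt(328565))*(-34379/208534750) = -413888781/20212439178500 - 34379*sqrt(328565)/208534750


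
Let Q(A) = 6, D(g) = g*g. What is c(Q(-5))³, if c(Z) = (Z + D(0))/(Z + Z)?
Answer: ⅛ ≈ 0.12500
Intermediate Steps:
D(g) = g²
c(Z) = ½ (c(Z) = (Z + 0²)/(Z + Z) = (Z + 0)/((2*Z)) = Z*(1/(2*Z)) = ½)
c(Q(-5))³ = (½)³ = ⅛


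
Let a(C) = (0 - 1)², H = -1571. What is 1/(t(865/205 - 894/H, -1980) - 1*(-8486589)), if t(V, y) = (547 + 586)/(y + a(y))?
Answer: 1979/16794958498 ≈ 1.1783e-7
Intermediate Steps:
a(C) = 1 (a(C) = (-1)² = 1)
t(V, y) = 1133/(1 + y) (t(V, y) = (547 + 586)/(y + 1) = 1133/(1 + y))
1/(t(865/205 - 894/H, -1980) - 1*(-8486589)) = 1/(1133/(1 - 1980) - 1*(-8486589)) = 1/(1133/(-1979) + 8486589) = 1/(1133*(-1/1979) + 8486589) = 1/(-1133/1979 + 8486589) = 1/(16794958498/1979) = 1979/16794958498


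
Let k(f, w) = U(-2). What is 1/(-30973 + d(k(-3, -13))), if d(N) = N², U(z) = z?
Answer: -1/30969 ≈ -3.2290e-5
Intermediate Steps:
k(f, w) = -2
1/(-30973 + d(k(-3, -13))) = 1/(-30973 + (-2)²) = 1/(-30973 + 4) = 1/(-30969) = -1/30969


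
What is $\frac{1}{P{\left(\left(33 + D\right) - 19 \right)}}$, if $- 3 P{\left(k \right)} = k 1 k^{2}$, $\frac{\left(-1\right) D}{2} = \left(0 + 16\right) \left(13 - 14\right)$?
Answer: $- \frac{3}{97336} \approx -3.0821 \cdot 10^{-5}$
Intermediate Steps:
$D = 32$ ($D = - 2 \left(0 + 16\right) \left(13 - 14\right) = - 2 \cdot 16 \left(-1\right) = \left(-2\right) \left(-16\right) = 32$)
$P{\left(k \right)} = - \frac{k^{3}}{3}$ ($P{\left(k \right)} = - \frac{k 1 k^{2}}{3} = - \frac{k k^{2}}{3} = - \frac{k^{3}}{3}$)
$\frac{1}{P{\left(\left(33 + D\right) - 19 \right)}} = \frac{1}{\left(- \frac{1}{3}\right) \left(\left(33 + 32\right) - 19\right)^{3}} = \frac{1}{\left(- \frac{1}{3}\right) \left(65 - 19\right)^{3}} = \frac{1}{\left(- \frac{1}{3}\right) 46^{3}} = \frac{1}{\left(- \frac{1}{3}\right) 97336} = \frac{1}{- \frac{97336}{3}} = - \frac{3}{97336}$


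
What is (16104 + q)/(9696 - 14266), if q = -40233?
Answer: 24129/4570 ≈ 5.2799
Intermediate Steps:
(16104 + q)/(9696 - 14266) = (16104 - 40233)/(9696 - 14266) = -24129/(-4570) = -24129*(-1/4570) = 24129/4570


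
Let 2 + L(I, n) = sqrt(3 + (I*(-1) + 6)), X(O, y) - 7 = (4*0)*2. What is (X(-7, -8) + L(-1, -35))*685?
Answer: 3425 + 685*sqrt(10) ≈ 5591.2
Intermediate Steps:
X(O, y) = 7 (X(O, y) = 7 + (4*0)*2 = 7 + 0*2 = 7 + 0 = 7)
L(I, n) = -2 + sqrt(9 - I) (L(I, n) = -2 + sqrt(3 + (I*(-1) + 6)) = -2 + sqrt(3 + (-I + 6)) = -2 + sqrt(3 + (6 - I)) = -2 + sqrt(9 - I))
(X(-7, -8) + L(-1, -35))*685 = (7 + (-2 + sqrt(9 - 1*(-1))))*685 = (7 + (-2 + sqrt(9 + 1)))*685 = (7 + (-2 + sqrt(10)))*685 = (5 + sqrt(10))*685 = 3425 + 685*sqrt(10)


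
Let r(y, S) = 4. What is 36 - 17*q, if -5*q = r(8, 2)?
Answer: 248/5 ≈ 49.600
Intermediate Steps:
q = -4/5 (q = -1/5*4 = -4/5 ≈ -0.80000)
36 - 17*q = 36 - 17*(-4/5) = 36 + 68/5 = 248/5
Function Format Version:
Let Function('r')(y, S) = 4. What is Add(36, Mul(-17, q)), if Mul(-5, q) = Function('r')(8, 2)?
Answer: Rational(248, 5) ≈ 49.600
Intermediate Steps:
q = Rational(-4, 5) (q = Mul(Rational(-1, 5), 4) = Rational(-4, 5) ≈ -0.80000)
Add(36, Mul(-17, q)) = Add(36, Mul(-17, Rational(-4, 5))) = Add(36, Rational(68, 5)) = Rational(248, 5)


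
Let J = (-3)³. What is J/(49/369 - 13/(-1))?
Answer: -9963/4846 ≈ -2.0559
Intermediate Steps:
J = -27
J/(49/369 - 13/(-1)) = -27/(49/369 - 13/(-1)) = -27/(49*(1/369) - 13*(-1)) = -27/(49/369 + 13) = -27/4846/369 = -27*369/4846 = -9963/4846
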